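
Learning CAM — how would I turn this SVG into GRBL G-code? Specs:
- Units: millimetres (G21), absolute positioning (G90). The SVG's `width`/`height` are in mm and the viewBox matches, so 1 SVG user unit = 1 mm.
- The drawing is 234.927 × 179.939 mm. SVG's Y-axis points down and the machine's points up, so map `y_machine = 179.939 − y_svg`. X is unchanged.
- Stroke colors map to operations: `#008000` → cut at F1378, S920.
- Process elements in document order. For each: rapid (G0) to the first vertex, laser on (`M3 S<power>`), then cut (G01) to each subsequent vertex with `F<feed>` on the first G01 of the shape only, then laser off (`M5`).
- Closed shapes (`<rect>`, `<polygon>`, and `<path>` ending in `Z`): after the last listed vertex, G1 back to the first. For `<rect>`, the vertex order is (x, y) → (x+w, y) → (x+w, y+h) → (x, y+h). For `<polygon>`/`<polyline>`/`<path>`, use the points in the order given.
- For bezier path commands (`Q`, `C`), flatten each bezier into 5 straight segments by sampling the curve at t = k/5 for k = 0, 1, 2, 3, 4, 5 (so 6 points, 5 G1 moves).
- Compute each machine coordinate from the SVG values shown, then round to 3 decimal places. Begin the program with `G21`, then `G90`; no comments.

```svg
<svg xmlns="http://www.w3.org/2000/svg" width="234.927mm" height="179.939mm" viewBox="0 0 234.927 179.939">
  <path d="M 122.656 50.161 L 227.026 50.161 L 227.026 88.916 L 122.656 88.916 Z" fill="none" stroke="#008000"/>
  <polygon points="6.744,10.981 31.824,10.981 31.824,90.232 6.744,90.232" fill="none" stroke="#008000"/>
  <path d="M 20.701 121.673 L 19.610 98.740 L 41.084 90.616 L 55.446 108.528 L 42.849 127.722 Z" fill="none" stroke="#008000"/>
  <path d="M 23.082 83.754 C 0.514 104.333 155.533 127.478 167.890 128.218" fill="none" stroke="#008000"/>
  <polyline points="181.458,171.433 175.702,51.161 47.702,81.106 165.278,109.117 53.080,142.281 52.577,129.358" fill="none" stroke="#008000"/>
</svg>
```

Since the viewBox matches the mm dimensions, user units are millimetres directly. The only transform is the Y-flip y_m = 179.939 − y_svg.

Shape 1 is a rectangle drawn with `<path>`. Its stroke #008000 means cut at S920, F1378. After flipping Y the toolpath is (122.656,129.778) → (227.026,129.778) → (227.026,91.023) → (122.656,91.023) → (122.656,129.778), returning to the start.

Shape 2 is a rectangle drawn with `<polygon>`. Its stroke #008000 means cut at S920, F1378. After flipping Y the toolpath is (6.744,168.958) → (31.824,168.958) → (31.824,89.707) → (6.744,89.707) → (6.744,168.958), returning to the start.

Shape 3 is a regular polygon drawn with `<path>`. Its stroke #008000 means cut at S920, F1378. After flipping Y the toolpath is (20.701,58.266) → (19.610,81.199) → (41.084,89.323) → (55.446,71.411) → (42.849,52.217) → (20.701,58.266), returning to the start.

Shape 4 is a cubic bezier drawn with `<path>`. Its stroke #008000 means cut at S920, F1378. After flipping Y the toolpath is (23.082,96.185) → (28.290,83.729) → (60.746,71.857) → (105.080,61.765) → (145.918,54.654) → (167.890,51.721).

Shape 5 is a open polyline drawn with `<polyline>`. Its stroke #008000 means cut at S920, F1378. After flipping Y the toolpath is (181.458,8.506) → (175.702,128.778) → (47.702,98.833) → (165.278,70.822) → (53.080,37.658) → (52.577,50.581).

G21
G90
G0 X122.656 Y129.778
M3 S920
G01 X227.026 Y129.778 F1378
G01 X227.026 Y91.023
G01 X122.656 Y91.023
G01 X122.656 Y129.778
M5
G0 X6.744 Y168.958
M3 S920
G01 X31.824 Y168.958 F1378
G01 X31.824 Y89.707
G01 X6.744 Y89.707
G01 X6.744 Y168.958
M5
G0 X20.701 Y58.266
M3 S920
G01 X19.610 Y81.199 F1378
G01 X41.084 Y89.323
G01 X55.446 Y71.411
G01 X42.849 Y52.217
G01 X20.701 Y58.266
M5
G0 X23.082 Y96.185
M3 S920
G01 X28.290 Y83.729 F1378
G01 X60.746 Y71.857
G01 X105.080 Y61.765
G01 X145.918 Y54.654
G01 X167.890 Y51.721
M5
G0 X181.458 Y8.506
M3 S920
G01 X175.702 Y128.778 F1378
G01 X47.702 Y98.833
G01 X165.278 Y70.822
G01 X53.080 Y37.658
G01 X52.577 Y50.581
M5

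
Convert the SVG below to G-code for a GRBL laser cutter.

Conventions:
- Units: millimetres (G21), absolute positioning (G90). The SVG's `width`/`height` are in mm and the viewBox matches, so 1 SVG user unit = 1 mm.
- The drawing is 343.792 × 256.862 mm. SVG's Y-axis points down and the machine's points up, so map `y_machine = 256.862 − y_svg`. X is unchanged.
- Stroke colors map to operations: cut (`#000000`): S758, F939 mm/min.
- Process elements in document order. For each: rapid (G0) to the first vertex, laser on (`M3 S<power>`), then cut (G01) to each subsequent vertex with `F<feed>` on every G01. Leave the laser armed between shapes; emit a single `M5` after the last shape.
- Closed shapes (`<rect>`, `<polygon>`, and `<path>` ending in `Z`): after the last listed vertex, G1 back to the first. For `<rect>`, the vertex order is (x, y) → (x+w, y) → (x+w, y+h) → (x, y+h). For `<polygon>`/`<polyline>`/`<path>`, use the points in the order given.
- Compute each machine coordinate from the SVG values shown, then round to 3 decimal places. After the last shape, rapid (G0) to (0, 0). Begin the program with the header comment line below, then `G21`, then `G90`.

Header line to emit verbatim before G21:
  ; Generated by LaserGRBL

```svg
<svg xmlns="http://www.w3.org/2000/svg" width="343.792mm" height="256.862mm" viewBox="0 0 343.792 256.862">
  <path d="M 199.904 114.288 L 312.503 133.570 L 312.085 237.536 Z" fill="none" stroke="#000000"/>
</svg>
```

; Generated by LaserGRBL
G21
G90
G0 X199.904 Y142.574
M3 S758
G01 X312.503 Y123.292 F939
G01 X312.085 Y19.326 F939
G01 X199.904 Y142.574 F939
M5
G0 X0.000 Y0.000

1 u = 1 mm; y_m = 256.862 − y.

[1] `<path>` closed polygon, #000000→cut S758 F939: (199.904,142.574) → (312.503,123.292) → (312.085,19.326) → (199.904,142.574) (closed)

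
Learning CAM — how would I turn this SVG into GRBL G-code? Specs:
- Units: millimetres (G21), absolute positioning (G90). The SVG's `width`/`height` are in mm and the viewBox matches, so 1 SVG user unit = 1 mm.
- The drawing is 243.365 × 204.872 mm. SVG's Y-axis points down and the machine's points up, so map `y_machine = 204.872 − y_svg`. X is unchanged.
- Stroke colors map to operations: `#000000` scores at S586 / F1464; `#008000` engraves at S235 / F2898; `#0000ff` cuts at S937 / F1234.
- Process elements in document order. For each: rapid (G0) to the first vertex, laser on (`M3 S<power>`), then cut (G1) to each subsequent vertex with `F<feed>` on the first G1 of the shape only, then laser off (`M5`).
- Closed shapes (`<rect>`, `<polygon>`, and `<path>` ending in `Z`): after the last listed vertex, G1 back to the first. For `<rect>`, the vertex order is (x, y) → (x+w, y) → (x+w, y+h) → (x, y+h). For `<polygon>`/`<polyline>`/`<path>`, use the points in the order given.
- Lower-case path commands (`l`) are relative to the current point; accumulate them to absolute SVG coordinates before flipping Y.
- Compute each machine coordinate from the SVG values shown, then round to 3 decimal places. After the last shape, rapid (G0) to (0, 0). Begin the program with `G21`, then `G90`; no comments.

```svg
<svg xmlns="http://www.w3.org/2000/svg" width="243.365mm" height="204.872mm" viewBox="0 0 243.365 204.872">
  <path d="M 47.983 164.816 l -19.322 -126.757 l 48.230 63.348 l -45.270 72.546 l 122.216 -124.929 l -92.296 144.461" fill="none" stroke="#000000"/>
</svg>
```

G21
G90
G0 X47.983 Y40.056
M3 S586
G1 X28.661 Y166.813 F1464
G1 X76.891 Y103.465
G1 X31.621 Y30.919
G1 X153.837 Y155.848
G1 X61.541 Y11.387
M5
G0 X0.000 Y0.000

1 u = 1 mm; y_m = 204.872 − y.

[1] `<path>` open polyline, #000000→score S586 F1464: (47.983,40.056) → (28.661,166.813) → (76.891,103.465) → (31.621,30.919) → (153.837,155.848) → (61.541,11.387)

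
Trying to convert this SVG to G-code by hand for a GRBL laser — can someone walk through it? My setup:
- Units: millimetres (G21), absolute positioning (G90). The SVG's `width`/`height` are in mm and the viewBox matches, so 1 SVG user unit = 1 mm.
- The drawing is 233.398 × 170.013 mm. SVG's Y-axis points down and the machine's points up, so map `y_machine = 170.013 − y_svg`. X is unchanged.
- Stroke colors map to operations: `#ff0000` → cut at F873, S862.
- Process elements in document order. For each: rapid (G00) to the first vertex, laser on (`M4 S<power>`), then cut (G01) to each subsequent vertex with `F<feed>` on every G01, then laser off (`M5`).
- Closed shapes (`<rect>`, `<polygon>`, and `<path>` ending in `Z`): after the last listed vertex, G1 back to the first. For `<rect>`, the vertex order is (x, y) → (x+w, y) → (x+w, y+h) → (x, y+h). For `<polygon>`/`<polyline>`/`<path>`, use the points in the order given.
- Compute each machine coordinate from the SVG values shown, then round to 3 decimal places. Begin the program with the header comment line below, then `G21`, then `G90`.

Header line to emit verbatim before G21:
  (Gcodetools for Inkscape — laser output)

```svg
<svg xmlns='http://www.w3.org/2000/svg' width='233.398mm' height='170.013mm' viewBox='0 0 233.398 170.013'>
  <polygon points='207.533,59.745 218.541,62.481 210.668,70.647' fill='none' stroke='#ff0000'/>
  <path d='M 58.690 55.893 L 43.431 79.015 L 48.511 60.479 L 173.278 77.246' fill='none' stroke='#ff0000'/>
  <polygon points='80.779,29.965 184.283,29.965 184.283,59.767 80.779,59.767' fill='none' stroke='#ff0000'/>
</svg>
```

viewBox `0 0 233.398 170.013` with mm width/height → 1 unit = 1 mm. Flip: y_m = 170.013 − y_svg.

**Shape 1** — `<polygon>` regular polygon, stroke `#ff0000` → cut (S862, F873). Machine vertices: (207.533,110.268) → (218.541,107.532) → (210.668,99.366) → (207.533,110.268). Closed: final G1 returns to the first vertex.

**Shape 2** — `<path>` open polyline, stroke `#ff0000` → cut (S862, F873). Machine vertices: (58.690,114.120) → (43.431,90.998) → (48.511,109.534) → (173.278,92.767). Open path.

**Shape 3** — `<polygon>` rectangle, stroke `#ff0000` → cut (S862, F873). Machine vertices: (80.779,140.048) → (184.283,140.048) → (184.283,110.246) → (80.779,110.246) → (80.779,140.048). Closed: final G1 returns to the first vertex.

(Gcodetools for Inkscape — laser output)
G21
G90
G00 X207.533 Y110.268
M4 S862
G01 X218.541 Y107.532 F873
G01 X210.668 Y99.366 F873
G01 X207.533 Y110.268 F873
M5
G00 X58.690 Y114.120
M4 S862
G01 X43.431 Y90.998 F873
G01 X48.511 Y109.534 F873
G01 X173.278 Y92.767 F873
M5
G00 X80.779 Y140.048
M4 S862
G01 X184.283 Y140.048 F873
G01 X184.283 Y110.246 F873
G01 X80.779 Y110.246 F873
G01 X80.779 Y140.048 F873
M5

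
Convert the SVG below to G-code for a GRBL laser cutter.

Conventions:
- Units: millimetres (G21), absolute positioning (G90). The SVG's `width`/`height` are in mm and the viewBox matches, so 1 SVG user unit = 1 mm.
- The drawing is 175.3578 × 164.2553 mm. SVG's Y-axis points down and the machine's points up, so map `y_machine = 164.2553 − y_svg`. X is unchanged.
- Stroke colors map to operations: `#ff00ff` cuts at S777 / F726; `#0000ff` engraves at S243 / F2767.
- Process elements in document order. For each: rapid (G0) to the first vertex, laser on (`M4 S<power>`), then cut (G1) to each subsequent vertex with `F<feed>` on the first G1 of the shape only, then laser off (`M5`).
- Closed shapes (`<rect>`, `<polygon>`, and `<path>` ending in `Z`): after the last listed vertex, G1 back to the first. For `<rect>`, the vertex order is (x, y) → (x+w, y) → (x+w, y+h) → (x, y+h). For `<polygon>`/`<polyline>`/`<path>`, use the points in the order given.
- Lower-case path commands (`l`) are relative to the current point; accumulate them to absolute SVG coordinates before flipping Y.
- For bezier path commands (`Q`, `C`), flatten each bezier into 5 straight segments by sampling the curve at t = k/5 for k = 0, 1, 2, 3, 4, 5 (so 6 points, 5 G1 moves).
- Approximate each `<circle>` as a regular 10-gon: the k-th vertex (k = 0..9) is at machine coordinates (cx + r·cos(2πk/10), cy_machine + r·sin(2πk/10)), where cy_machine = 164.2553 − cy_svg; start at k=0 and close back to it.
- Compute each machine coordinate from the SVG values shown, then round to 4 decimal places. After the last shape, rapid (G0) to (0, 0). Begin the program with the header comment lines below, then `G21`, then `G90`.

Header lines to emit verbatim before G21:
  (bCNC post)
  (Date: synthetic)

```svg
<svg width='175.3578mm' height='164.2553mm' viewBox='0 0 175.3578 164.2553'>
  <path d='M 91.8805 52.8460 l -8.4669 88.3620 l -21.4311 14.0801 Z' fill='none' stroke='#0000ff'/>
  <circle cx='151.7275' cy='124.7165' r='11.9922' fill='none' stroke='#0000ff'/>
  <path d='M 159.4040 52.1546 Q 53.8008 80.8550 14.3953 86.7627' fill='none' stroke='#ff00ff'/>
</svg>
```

Since the viewBox matches the mm dimensions, user units are millimetres directly. The only transform is the Y-flip y_m = 164.2553 − y_svg.

Shape 1 is a closed polygon drawn with `<path>`. Its stroke #0000ff means engrave at S243, F2767. After flipping Y the toolpath is (91.8805,111.4093) → (83.4136,23.0473) → (61.9825,8.9672) → (91.8805,111.4093), returning to the start.

Shape 2 is a circle drawn with `<circle>`. Its stroke #0000ff means engrave at S243, F2767. After flipping Y the toolpath is (163.7197,39.5388) → (161.4294,46.5876) → (155.4333,50.9441) → (148.0217,50.9441) → (142.0256,46.5876) → (139.7353,39.5388) → (142.0256,32.4900) → (148.0217,28.1335) → (155.4333,28.1335) → (161.4294,32.4900) → (163.7197,39.5388), returning to the start.

Shape 3 is a quadratic bezier drawn with `<path>`. Its stroke #ff00ff means cut at S777, F726. After flipping Y the toolpath is (159.4040,112.1007) → (119.8106,101.5322) → (85.5131,92.7872) → (56.5113,85.8656) → (32.8054,80.7674) → (14.3953,77.4926).

(bCNC post)
(Date: synthetic)
G21
G90
G0 X91.8805 Y111.4093
M4 S243
G1 X83.4136 Y23.0473 F2767
G1 X61.9825 Y8.9672
G1 X91.8805 Y111.4093
M5
G0 X163.7197 Y39.5388
M4 S243
G1 X161.4294 Y46.5876 F2767
G1 X155.4333 Y50.9441
G1 X148.0217 Y50.9441
G1 X142.0256 Y46.5876
G1 X139.7353 Y39.5388
G1 X142.0256 Y32.4900
G1 X148.0217 Y28.1335
G1 X155.4333 Y28.1335
G1 X161.4294 Y32.4900
G1 X163.7197 Y39.5388
M5
G0 X159.4040 Y112.1007
M4 S777
G1 X119.8106 Y101.5322 F726
G1 X85.5131 Y92.7872
G1 X56.5113 Y85.8656
G1 X32.8054 Y80.7674
G1 X14.3953 Y77.4926
M5
G0 X0.0000 Y0.0000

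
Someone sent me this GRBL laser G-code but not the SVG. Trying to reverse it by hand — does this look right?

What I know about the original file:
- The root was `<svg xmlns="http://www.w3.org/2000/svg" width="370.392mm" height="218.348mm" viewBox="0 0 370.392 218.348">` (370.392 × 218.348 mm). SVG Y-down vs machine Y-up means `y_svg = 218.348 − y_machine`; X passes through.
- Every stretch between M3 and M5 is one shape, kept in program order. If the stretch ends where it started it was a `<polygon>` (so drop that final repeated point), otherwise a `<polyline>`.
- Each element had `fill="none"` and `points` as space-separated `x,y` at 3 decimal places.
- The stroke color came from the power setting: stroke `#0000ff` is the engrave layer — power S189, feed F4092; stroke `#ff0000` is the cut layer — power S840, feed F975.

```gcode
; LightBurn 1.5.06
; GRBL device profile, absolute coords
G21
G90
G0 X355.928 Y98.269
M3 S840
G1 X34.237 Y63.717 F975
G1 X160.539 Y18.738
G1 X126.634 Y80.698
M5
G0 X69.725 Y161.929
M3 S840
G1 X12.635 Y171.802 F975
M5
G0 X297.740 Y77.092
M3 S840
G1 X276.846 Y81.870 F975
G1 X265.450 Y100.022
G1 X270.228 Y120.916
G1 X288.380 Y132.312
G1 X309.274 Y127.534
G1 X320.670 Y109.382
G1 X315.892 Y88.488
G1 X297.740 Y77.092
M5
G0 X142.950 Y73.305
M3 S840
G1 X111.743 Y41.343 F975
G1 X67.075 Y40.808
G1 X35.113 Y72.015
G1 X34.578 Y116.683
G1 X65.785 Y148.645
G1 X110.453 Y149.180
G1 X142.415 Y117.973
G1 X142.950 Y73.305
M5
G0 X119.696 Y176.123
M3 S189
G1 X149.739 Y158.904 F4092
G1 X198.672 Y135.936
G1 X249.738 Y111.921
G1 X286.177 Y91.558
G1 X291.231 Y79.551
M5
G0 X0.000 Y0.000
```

<svg xmlns="http://www.w3.org/2000/svg" width="370.392mm" height="218.348mm" viewBox="0 0 370.392 218.348">
  <polyline points="355.928,120.079 34.237,154.631 160.539,199.610 126.634,137.650" fill="none" stroke="#ff0000"/>
  <polyline points="69.725,56.419 12.635,46.546" fill="none" stroke="#ff0000"/>
  <polygon points="297.740,141.256 276.846,136.478 265.450,118.326 270.228,97.432 288.380,86.036 309.274,90.814 320.670,108.966 315.892,129.860" fill="none" stroke="#ff0000"/>
  <polygon points="142.950,145.043 111.743,177.005 67.075,177.540 35.113,146.333 34.578,101.665 65.785,69.703 110.453,69.168 142.415,100.375" fill="none" stroke="#ff0000"/>
  <polyline points="119.696,42.225 149.739,59.444 198.672,82.412 249.738,106.427 286.177,126.790 291.231,138.797" fill="none" stroke="#0000ff"/>
</svg>

Each laser-on run becomes one SVG element. Flip Y back into SVG space with y_svg = 218.348 − y_machine.

Run 1: S840 ⇒ cut layer `#ff0000`. The run is open, so emit a `<polyline>` with points (Y-flipped): 355.928,120.079 34.237,154.631 160.539,199.610 126.634,137.650.

Run 2: power S840 maps to stroke `#ff0000` (cut). The run is open, so emit a `<polyline>` with points (Y-flipped): 69.725,56.419 12.635,46.546.

Run 3: S840 ⇒ cut layer `#ff0000`. The run returns to its start, so emit a `<polygon>` with points (Y-flipped): 297.740,141.256 276.846,136.478 265.450,118.326 270.228,97.432 288.380,86.036 309.274,90.814 320.670,108.966 315.892,129.860.

Run 4: power S840 maps to stroke `#ff0000` (cut). The run returns to its start, so emit a `<polygon>` with points (Y-flipped): 142.950,145.043 111.743,177.005 67.075,177.540 35.113,146.333 34.578,101.665 65.785,69.703 110.453,69.168 142.415,100.375.

Run 5: power S189 maps to stroke `#0000ff` (engrave). The run is open, so emit a `<polyline>` with points (Y-flipped): 119.696,42.225 149.739,59.444 198.672,82.412 249.738,106.427 286.177,126.790 291.231,138.797.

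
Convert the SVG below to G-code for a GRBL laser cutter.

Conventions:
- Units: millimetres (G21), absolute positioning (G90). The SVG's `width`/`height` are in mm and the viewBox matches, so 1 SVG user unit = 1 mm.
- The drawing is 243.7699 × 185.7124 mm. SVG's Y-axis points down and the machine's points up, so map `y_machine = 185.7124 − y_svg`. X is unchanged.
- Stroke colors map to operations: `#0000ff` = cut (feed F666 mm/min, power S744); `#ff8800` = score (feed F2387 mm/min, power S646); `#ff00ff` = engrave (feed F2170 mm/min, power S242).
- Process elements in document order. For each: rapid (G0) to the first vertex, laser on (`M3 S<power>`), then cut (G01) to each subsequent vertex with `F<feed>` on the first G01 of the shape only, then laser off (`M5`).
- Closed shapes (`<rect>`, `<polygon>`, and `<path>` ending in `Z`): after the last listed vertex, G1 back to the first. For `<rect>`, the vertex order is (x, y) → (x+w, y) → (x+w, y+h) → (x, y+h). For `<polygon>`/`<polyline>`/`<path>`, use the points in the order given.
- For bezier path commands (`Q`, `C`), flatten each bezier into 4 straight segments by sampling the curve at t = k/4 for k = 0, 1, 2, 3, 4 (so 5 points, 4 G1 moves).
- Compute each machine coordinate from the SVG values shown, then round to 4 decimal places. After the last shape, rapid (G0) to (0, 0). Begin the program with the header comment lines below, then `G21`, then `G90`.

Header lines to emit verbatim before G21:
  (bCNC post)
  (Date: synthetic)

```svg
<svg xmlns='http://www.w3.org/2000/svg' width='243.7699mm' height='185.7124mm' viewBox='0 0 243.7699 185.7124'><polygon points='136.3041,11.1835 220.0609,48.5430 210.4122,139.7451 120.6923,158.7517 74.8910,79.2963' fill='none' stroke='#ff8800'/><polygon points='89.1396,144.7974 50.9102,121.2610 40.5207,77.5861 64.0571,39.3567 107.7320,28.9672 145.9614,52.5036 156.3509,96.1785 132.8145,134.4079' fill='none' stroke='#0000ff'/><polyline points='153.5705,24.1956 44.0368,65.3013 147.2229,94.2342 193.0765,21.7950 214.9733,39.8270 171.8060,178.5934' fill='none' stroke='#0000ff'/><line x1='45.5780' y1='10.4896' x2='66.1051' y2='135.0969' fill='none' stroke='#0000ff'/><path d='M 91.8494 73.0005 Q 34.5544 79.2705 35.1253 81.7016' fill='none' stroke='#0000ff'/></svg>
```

1 u = 1 mm; y_m = 185.7124 − y.

[1] `<polygon>` regular polygon, #ff8800→score S646 F2387: (136.3041,174.5289) → (220.0609,137.1694) → (210.4122,45.9673) → (120.6923,26.9607) → (74.8910,106.4161) → (136.3041,174.5289) (closed)

[2] `<polygon>` regular polygon, #0000ff→cut S744 F666: (89.1396,40.9150) → (50.9102,64.4514) → (40.5207,108.1263) → (64.0571,146.3557) → (107.7320,156.7452) → (145.9614,133.2088) → (156.3509,89.5339) → (132.8145,51.3045) → (89.1396,40.9150) (closed)

[3] `<polyline>` open polyline, #0000ff→cut S744 F666: (153.5705,161.5168) → (44.0368,120.4111) → (147.2229,91.4782) → (193.0765,163.9174) → (214.9733,145.8854) → (171.8060,7.1190)

[4] `<line>` line segment, #0000ff→cut S744 F666: (45.5780,175.2228) → (66.1051,50.6155)

[5] `<path>` quadratic bezier, #0000ff→cut S744 F666: (91.8494,112.7119) → (66.8185,109.8168) → (49.0209,107.4016) → (38.4565,105.4663) → (35.1253,104.0108)

(bCNC post)
(Date: synthetic)
G21
G90
G0 X136.3041 Y174.5289
M3 S646
G01 X220.0609 Y137.1694 F2387
G01 X210.4122 Y45.9673
G01 X120.6923 Y26.9607
G01 X74.8910 Y106.4161
G01 X136.3041 Y174.5289
M5
G0 X89.1396 Y40.9150
M3 S744
G01 X50.9102 Y64.4514 F666
G01 X40.5207 Y108.1263
G01 X64.0571 Y146.3557
G01 X107.7320 Y156.7452
G01 X145.9614 Y133.2088
G01 X156.3509 Y89.5339
G01 X132.8145 Y51.3045
G01 X89.1396 Y40.9150
M5
G0 X153.5705 Y161.5168
M3 S744
G01 X44.0368 Y120.4111 F666
G01 X147.2229 Y91.4782
G01 X193.0765 Y163.9174
G01 X214.9733 Y145.8854
G01 X171.8060 Y7.1190
M5
G0 X45.5780 Y175.2228
M3 S744
G01 X66.1051 Y50.6155 F666
M5
G0 X91.8494 Y112.7119
M3 S744
G01 X66.8185 Y109.8168 F666
G01 X49.0209 Y107.4016
G01 X38.4565 Y105.4663
G01 X35.1253 Y104.0108
M5
G0 X0.0000 Y0.0000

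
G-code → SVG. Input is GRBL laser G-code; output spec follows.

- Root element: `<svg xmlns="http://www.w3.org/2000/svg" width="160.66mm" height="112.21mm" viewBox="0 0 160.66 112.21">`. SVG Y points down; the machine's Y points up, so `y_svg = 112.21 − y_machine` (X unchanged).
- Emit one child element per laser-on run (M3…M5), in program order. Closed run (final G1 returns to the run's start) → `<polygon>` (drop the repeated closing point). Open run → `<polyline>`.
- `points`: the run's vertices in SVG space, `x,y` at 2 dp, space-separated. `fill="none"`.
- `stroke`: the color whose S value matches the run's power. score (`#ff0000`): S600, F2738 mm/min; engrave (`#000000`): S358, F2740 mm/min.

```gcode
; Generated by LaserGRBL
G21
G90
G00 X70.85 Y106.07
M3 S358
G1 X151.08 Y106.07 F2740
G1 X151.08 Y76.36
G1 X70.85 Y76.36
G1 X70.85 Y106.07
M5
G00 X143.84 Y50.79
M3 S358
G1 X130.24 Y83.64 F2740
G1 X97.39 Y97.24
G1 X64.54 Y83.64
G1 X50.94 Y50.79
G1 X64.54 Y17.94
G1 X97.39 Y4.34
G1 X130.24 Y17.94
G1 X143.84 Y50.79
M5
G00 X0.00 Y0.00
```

Each laser-on run becomes one SVG element. Flip Y back into SVG space with y_svg = 112.21 − y_machine. Every run uses S358, so all elements get stroke `#000000` (engrave).

Run 1: The run returns to its start, so emit a `<polygon>` with points (Y-flipped): 70.85,6.14 151.08,6.14 151.08,35.85 70.85,35.85.

Run 2: The run returns to its start, so emit a `<polygon>` with points (Y-flipped): 143.84,61.42 130.24,28.57 97.39,14.97 64.54,28.57 50.94,61.42 64.54,94.27 97.39,107.87 130.24,94.27.

<svg xmlns="http://www.w3.org/2000/svg" width="160.66mm" height="112.21mm" viewBox="0 0 160.66 112.21">
  <polygon points="70.85,6.14 151.08,6.14 151.08,35.85 70.85,35.85" fill="none" stroke="#000000"/>
  <polygon points="143.84,61.42 130.24,28.57 97.39,14.97 64.54,28.57 50.94,61.42 64.54,94.27 97.39,107.87 130.24,94.27" fill="none" stroke="#000000"/>
</svg>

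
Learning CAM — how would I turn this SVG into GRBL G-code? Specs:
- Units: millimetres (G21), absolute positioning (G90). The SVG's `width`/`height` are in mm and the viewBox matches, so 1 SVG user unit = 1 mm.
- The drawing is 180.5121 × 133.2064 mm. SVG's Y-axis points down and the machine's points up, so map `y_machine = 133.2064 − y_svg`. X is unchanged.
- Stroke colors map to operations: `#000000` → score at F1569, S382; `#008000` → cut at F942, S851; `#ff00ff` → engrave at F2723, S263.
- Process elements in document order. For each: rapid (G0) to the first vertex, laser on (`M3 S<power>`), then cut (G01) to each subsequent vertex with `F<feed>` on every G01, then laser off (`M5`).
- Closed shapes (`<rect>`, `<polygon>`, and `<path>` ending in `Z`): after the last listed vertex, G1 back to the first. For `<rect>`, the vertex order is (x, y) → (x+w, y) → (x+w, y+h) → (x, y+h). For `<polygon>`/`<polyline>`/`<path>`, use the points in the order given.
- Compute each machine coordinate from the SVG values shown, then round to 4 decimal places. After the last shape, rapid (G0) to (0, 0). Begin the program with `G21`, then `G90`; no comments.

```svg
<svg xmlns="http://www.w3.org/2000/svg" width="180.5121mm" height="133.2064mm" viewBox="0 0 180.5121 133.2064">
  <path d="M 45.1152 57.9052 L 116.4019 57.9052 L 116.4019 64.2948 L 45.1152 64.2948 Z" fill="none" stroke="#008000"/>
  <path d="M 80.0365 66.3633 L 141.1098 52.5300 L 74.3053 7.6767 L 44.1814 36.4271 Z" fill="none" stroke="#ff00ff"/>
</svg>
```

G21
G90
G0 X45.1152 Y75.3012
M3 S851
G01 X116.4019 Y75.3012 F942
G01 X116.4019 Y68.9116 F942
G01 X45.1152 Y68.9116 F942
G01 X45.1152 Y75.3012 F942
M5
G0 X80.0365 Y66.8431
M3 S263
G01 X141.1098 Y80.6764 F2723
G01 X74.3053 Y125.5297 F2723
G01 X44.1814 Y96.7793 F2723
G01 X80.0365 Y66.8431 F2723
M5
G0 X0.0000 Y0.0000

viewBox `0 0 180.5121 133.2064` with mm width/height → 1 unit = 1 mm. Flip: y_m = 133.2064 − y_svg.

**Shape 1** — `<path>` rectangle, stroke `#008000` → cut (S851, F942). Machine vertices: (45.1152,75.3012) → (116.4019,75.3012) → (116.4019,68.9116) → (45.1152,68.9116) → (45.1152,75.3012). Closed: final G1 returns to the first vertex.

**Shape 2** — `<path>` closed polygon, stroke `#ff00ff` → engrave (S263, F2723). Machine vertices: (80.0365,66.8431) → (141.1098,80.6764) → (74.3053,125.5297) → (44.1814,96.7793) → (80.0365,66.8431). Closed: final G1 returns to the first vertex.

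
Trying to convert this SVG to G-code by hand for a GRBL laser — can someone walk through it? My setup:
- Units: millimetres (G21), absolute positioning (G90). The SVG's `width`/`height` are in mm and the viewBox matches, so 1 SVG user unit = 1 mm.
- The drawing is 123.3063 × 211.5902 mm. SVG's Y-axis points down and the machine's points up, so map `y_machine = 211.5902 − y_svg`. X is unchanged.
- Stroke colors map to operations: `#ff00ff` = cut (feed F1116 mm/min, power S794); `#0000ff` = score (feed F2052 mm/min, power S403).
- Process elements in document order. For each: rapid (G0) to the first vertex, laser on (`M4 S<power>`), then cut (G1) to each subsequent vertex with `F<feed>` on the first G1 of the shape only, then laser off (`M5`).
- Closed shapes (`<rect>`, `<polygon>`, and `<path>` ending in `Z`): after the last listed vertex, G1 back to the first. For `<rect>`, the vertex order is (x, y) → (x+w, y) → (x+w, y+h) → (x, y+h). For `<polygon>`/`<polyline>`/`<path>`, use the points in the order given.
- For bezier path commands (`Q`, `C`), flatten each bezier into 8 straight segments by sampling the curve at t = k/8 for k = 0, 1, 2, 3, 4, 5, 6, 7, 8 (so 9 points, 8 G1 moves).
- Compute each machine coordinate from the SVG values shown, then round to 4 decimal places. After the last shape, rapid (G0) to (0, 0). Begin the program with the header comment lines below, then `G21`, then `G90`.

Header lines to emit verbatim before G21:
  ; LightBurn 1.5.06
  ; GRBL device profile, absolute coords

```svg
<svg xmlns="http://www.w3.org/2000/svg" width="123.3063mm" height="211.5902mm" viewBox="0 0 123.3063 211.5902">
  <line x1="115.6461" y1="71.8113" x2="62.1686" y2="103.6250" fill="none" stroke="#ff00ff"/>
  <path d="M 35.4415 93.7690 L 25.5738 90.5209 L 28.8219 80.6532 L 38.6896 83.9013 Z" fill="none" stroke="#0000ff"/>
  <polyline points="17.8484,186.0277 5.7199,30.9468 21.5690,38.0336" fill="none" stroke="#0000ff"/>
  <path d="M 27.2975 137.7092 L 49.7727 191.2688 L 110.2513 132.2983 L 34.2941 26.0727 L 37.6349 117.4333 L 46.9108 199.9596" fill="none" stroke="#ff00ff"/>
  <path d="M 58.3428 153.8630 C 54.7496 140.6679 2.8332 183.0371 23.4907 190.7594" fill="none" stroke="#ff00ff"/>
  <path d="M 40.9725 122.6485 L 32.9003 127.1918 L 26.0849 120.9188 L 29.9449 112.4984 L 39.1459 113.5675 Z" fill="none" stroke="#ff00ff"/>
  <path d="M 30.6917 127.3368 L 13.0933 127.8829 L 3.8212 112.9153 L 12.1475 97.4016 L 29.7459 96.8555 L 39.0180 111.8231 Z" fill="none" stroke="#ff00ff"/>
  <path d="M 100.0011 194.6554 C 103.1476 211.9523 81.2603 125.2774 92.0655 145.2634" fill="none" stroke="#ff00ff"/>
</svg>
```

; LightBurn 1.5.06
; GRBL device profile, absolute coords
G21
G90
G0 X115.6461 Y139.7789
M4 S794
G1 X62.1686 Y107.9652 F1116
M5
G0 X35.4415 Y117.8212
M4 S403
G1 X25.5738 Y121.0693 F2052
G1 X28.8219 Y130.9370
G1 X38.6896 Y127.6889
G1 X35.4415 Y117.8212
M5
G0 X17.8484 Y25.5625
M4 S403
G1 X5.7199 Y180.6434 F2052
G1 X21.5690 Y173.5566
M5
G0 X27.2975 Y73.8810
M4 S794
G1 X49.7727 Y20.3214 F1116
G1 X110.2513 Y79.2919
G1 X34.2941 Y185.5175
G1 X37.6349 Y94.1569
G1 X46.9108 Y11.6306
M5
G0 X58.3428 Y57.7272
M4 S794
G1 X54.9663 Y60.2470 F1116
G1 X48.4763 Y58.6148
G1 X40.2895 Y53.8877
G1 X31.8227 Y47.1230
G1 X24.4927 Y39.3778
G1 X19.7162 Y31.7093
G1 X18.9099 Y25.1745
G1 X23.4907 Y20.8308
M5
G0 X40.9725 Y88.9417
M4 S794
G1 X32.9003 Y84.3984 F1116
G1 X26.0849 Y90.6714
G1 X29.9449 Y99.0918
G1 X39.1459 Y98.0227
G1 X40.9725 Y88.9417
M5
G0 X30.6917 Y84.2534
M4 S794
G1 X13.0933 Y83.7073 F1116
G1 X3.8212 Y98.6749
G1 X12.1475 Y114.1886
G1 X29.7459 Y114.7347
G1 X39.0180 Y99.7671
G1 X30.6917 Y84.2534
M5
G0 X100.0011 Y16.9348
M4 S794
G1 X100.1203 Y14.9107 F1116
G1 X98.5691 Y20.1657
G1 X96.0239 Y30.2313
G1 X93.1613 Y42.6392
G1 X90.6576 Y54.9211
G1 X89.1895 Y64.6085
G1 X89.4333 Y69.2332
G1 X92.0655 Y66.3268
M5
G0 X0.0000 Y0.0000

Since the viewBox matches the mm dimensions, user units are millimetres directly. The only transform is the Y-flip y_m = 211.5902 − y_svg.

Shape 1 is a line segment drawn with `<line>`. Its stroke #ff00ff means cut at S794, F1116. After flipping Y the toolpath is (115.6461,139.7789) → (62.1686,107.9652).

Shape 2 is a regular polygon drawn with `<path>`. Its stroke #0000ff means score at S403, F2052. After flipping Y the toolpath is (35.4415,117.8212) → (25.5738,121.0693) → (28.8219,130.9370) → (38.6896,127.6889) → (35.4415,117.8212), returning to the start.

Shape 3 is a open polyline drawn with `<polyline>`. Its stroke #0000ff means score at S403, F2052. After flipping Y the toolpath is (17.8484,25.5625) → (5.7199,180.6434) → (21.5690,173.5566).

Shape 4 is a open polyline drawn with `<path>`. Its stroke #ff00ff means cut at S794, F1116. After flipping Y the toolpath is (27.2975,73.8810) → (49.7727,20.3214) → (110.2513,79.2919) → (34.2941,185.5175) → (37.6349,94.1569) → (46.9108,11.6306).

Shape 5 is a cubic bezier drawn with `<path>`. Its stroke #ff00ff means cut at S794, F1116. After flipping Y the toolpath is (58.3428,57.7272) → (54.9663,60.2470) → (48.4763,58.6148) → (40.2895,53.8877) → (31.8227,47.1230) → (24.4927,39.3778) → (19.7162,31.7093) → (18.9099,25.1745) → (23.4907,20.8308).

Shape 6 is a regular polygon drawn with `<path>`. Its stroke #ff00ff means cut at S794, F1116. After flipping Y the toolpath is (40.9725,88.9417) → (32.9003,84.3984) → (26.0849,90.6714) → (29.9449,99.0918) → (39.1459,98.0227) → (40.9725,88.9417), returning to the start.

Shape 7 is a regular polygon drawn with `<path>`. Its stroke #ff00ff means cut at S794, F1116. After flipping Y the toolpath is (30.6917,84.2534) → (13.0933,83.7073) → (3.8212,98.6749) → (12.1475,114.1886) → (29.7459,114.7347) → (39.0180,99.7671) → (30.6917,84.2534), returning to the start.

Shape 8 is a cubic bezier drawn with `<path>`. Its stroke #ff00ff means cut at S794, F1116. After flipping Y the toolpath is (100.0011,16.9348) → (100.1203,14.9107) → (98.5691,20.1657) → (96.0239,30.2313) → (93.1613,42.6392) → (90.6576,54.9211) → (89.1895,64.6085) → (89.4333,69.2332) → (92.0655,66.3268).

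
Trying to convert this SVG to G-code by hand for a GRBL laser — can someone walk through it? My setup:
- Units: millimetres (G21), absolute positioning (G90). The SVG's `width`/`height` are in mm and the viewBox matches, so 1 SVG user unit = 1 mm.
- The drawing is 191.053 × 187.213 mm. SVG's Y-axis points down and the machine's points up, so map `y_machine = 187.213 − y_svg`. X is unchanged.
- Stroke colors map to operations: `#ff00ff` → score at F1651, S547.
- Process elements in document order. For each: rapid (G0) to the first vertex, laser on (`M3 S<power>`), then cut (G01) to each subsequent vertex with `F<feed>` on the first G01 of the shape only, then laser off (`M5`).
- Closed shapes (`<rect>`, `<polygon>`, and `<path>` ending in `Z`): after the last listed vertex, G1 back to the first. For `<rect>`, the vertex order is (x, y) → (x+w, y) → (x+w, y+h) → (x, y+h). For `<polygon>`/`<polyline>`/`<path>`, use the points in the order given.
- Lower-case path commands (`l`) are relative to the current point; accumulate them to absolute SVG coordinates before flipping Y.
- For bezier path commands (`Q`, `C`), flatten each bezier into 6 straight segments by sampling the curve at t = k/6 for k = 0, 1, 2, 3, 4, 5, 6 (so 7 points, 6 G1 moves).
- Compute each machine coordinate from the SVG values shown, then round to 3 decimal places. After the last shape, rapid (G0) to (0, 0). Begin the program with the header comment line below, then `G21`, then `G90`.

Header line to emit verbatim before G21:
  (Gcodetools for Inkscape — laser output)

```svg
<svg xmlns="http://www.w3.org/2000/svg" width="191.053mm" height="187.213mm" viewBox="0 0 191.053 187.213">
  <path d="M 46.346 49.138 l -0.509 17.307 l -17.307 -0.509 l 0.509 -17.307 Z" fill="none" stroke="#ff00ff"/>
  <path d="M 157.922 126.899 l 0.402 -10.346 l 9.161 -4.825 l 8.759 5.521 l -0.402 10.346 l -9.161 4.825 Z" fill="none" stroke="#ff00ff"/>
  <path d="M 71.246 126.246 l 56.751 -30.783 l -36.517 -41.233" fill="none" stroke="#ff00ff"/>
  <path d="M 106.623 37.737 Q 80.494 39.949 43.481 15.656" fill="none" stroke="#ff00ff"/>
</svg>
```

viewBox `0 0 191.053 187.213` with mm width/height → 1 unit = 1 mm. Flip: y_m = 187.213 − y_svg.

**Shape 1** — `<path>` regular polygon, stroke `#ff00ff` → score (S547, F1651). Machine vertices: (46.346,138.075) → (45.837,120.768) → (28.530,121.277) → (29.039,138.584) → (46.346,138.075). Closed: final G1 returns to the first vertex.

**Shape 2** — `<path>` regular polygon, stroke `#ff00ff` → score (S547, F1651). Machine vertices: (157.922,60.314) → (158.324,70.660) → (167.485,75.485) → (176.244,69.964) → (175.842,59.618) → (166.681,54.793) → (157.922,60.314). Closed: final G1 returns to the first vertex.

**Shape 3** — `<path>` open polyline, stroke `#ff00ff` → score (S547, F1651). Machine vertices: (71.246,60.967) → (127.997,91.750) → (91.480,132.983). Open path.

**Shape 4** — `<path>` quadratic bezier, stroke `#ff00ff` → score (S547, F1651). Control points (SVG): P0=(106.623,37.737), P1=(80.494,39.949), P2=(43.481,15.656); sampled at t=k/6. Machine vertices: (106.623,149.476) → (97.611,149.475) → (87.994,150.946) → (77.773,153.890) → (66.947,158.307) → (55.516,164.196) → (43.481,171.557). Open path.

(Gcodetools for Inkscape — laser output)
G21
G90
G0 X46.346 Y138.075
M3 S547
G01 X45.837 Y120.768 F1651
G01 X28.530 Y121.277
G01 X29.039 Y138.584
G01 X46.346 Y138.075
M5
G0 X157.922 Y60.314
M3 S547
G01 X158.324 Y70.660 F1651
G01 X167.485 Y75.485
G01 X176.244 Y69.964
G01 X175.842 Y59.618
G01 X166.681 Y54.793
G01 X157.922 Y60.314
M5
G0 X71.246 Y60.967
M3 S547
G01 X127.997 Y91.750 F1651
G01 X91.480 Y132.983
M5
G0 X106.623 Y149.476
M3 S547
G01 X97.611 Y149.475 F1651
G01 X87.994 Y150.946
G01 X77.773 Y153.890
G01 X66.947 Y158.307
G01 X55.516 Y164.196
G01 X43.481 Y171.557
M5
G0 X0.000 Y0.000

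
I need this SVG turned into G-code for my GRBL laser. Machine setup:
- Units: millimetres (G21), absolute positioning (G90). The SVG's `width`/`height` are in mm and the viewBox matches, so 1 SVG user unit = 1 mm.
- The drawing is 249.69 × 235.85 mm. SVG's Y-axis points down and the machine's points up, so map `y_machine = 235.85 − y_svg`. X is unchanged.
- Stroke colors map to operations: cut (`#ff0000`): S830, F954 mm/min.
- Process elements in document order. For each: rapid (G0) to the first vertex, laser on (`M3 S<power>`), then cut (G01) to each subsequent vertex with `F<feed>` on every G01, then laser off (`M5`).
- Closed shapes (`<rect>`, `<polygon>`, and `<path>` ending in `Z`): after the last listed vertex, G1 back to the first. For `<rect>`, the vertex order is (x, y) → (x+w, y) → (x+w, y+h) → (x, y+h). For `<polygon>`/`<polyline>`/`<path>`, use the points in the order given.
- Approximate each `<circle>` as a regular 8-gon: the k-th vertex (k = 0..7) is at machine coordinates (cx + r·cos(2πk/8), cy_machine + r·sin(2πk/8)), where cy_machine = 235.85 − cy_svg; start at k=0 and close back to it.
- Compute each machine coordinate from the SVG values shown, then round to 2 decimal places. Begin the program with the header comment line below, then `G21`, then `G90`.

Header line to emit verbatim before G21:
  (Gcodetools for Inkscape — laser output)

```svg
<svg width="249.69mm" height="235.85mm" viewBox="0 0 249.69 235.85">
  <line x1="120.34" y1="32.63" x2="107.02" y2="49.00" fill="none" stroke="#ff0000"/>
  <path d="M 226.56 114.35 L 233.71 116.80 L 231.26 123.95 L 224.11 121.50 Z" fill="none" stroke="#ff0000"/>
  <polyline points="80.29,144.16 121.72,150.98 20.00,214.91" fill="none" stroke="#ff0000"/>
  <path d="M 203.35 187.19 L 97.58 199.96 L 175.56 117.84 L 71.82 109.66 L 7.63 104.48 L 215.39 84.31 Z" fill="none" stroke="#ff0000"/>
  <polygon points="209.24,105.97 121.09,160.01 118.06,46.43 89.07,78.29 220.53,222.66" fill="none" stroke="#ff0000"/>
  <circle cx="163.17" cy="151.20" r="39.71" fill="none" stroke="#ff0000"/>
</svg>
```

(Gcodetools for Inkscape — laser output)
G21
G90
G0 X120.34 Y203.22
M3 S830
G01 X107.02 Y186.85 F954
M5
G0 X226.56 Y121.50
M3 S830
G01 X233.71 Y119.05 F954
G01 X231.26 Y111.90 F954
G01 X224.11 Y114.35 F954
G01 X226.56 Y121.50 F954
M5
G0 X80.29 Y91.69
M3 S830
G01 X121.72 Y84.87 F954
G01 X20.00 Y20.94 F954
M5
G0 X203.35 Y48.66
M3 S830
G01 X97.58 Y35.89 F954
G01 X175.56 Y118.01 F954
G01 X71.82 Y126.19 F954
G01 X7.63 Y131.37 F954
G01 X215.39 Y151.54 F954
G01 X203.35 Y48.66 F954
M5
G0 X209.24 Y129.88
M3 S830
G01 X121.09 Y75.84 F954
G01 X118.06 Y189.42 F954
G01 X89.07 Y157.56 F954
G01 X220.53 Y13.19 F954
G01 X209.24 Y129.88 F954
M5
G0 X202.88 Y84.65
M3 S830
G01 X191.25 Y112.73 F954
G01 X163.17 Y124.36 F954
G01 X135.09 Y112.73 F954
G01 X123.46 Y84.65 F954
G01 X135.09 Y56.57 F954
G01 X163.17 Y44.94 F954
G01 X191.25 Y56.57 F954
G01 X202.88 Y84.65 F954
M5

Since the viewBox matches the mm dimensions, user units are millimetres directly. The only transform is the Y-flip y_m = 235.85 − y_svg.

Shape 1 is a line segment drawn with `<line>`. Its stroke #ff0000 means cut at S830, F954. After flipping Y the toolpath is (120.34,203.22) → (107.02,186.85).

Shape 2 is a regular polygon drawn with `<path>`. Its stroke #ff0000 means cut at S830, F954. After flipping Y the toolpath is (226.56,121.50) → (233.71,119.05) → (231.26,111.90) → (224.11,114.35) → (226.56,121.50), returning to the start.

Shape 3 is a open polyline drawn with `<polyline>`. Its stroke #ff0000 means cut at S830, F954. After flipping Y the toolpath is (80.29,91.69) → (121.72,84.87) → (20.00,20.94).

Shape 4 is a closed polygon drawn with `<path>`. Its stroke #ff0000 means cut at S830, F954. After flipping Y the toolpath is (203.35,48.66) → (97.58,35.89) → (175.56,118.01) → (71.82,126.19) → (7.63,131.37) → (215.39,151.54) → (203.35,48.66), returning to the start.

Shape 5 is a closed polygon drawn with `<polygon>`. Its stroke #ff0000 means cut at S830, F954. After flipping Y the toolpath is (209.24,129.88) → (121.09,75.84) → (118.06,189.42) → (89.07,157.56) → (220.53,13.19) → (209.24,129.88), returning to the start.

Shape 6 is a circle drawn with `<circle>`. Its stroke #ff0000 means cut at S830, F954. After flipping Y the toolpath is (202.88,84.65) → (191.25,112.73) → (163.17,124.36) → (135.09,112.73) → (123.46,84.65) → (135.09,56.57) → (163.17,44.94) → (191.25,56.57) → (202.88,84.65), returning to the start.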